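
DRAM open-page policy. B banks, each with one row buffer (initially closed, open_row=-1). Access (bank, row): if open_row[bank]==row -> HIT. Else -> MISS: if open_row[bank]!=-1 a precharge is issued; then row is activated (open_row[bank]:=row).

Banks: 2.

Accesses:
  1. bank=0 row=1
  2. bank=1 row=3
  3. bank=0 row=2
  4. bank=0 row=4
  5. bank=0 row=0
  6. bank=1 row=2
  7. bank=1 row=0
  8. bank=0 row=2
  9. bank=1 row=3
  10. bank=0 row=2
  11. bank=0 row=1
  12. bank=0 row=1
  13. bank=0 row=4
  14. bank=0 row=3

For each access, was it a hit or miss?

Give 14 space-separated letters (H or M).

Answer: M M M M M M M M M H M H M M

Derivation:
Acc 1: bank0 row1 -> MISS (open row1); precharges=0
Acc 2: bank1 row3 -> MISS (open row3); precharges=0
Acc 3: bank0 row2 -> MISS (open row2); precharges=1
Acc 4: bank0 row4 -> MISS (open row4); precharges=2
Acc 5: bank0 row0 -> MISS (open row0); precharges=3
Acc 6: bank1 row2 -> MISS (open row2); precharges=4
Acc 7: bank1 row0 -> MISS (open row0); precharges=5
Acc 8: bank0 row2 -> MISS (open row2); precharges=6
Acc 9: bank1 row3 -> MISS (open row3); precharges=7
Acc 10: bank0 row2 -> HIT
Acc 11: bank0 row1 -> MISS (open row1); precharges=8
Acc 12: bank0 row1 -> HIT
Acc 13: bank0 row4 -> MISS (open row4); precharges=9
Acc 14: bank0 row3 -> MISS (open row3); precharges=10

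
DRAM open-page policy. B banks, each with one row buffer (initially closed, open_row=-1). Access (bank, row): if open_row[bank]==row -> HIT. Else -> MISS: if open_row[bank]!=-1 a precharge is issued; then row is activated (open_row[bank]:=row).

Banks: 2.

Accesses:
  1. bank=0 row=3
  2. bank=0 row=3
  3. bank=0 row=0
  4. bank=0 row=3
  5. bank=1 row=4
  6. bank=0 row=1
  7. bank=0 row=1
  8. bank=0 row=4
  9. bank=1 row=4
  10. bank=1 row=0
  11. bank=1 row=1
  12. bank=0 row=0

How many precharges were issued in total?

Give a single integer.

Answer: 7

Derivation:
Acc 1: bank0 row3 -> MISS (open row3); precharges=0
Acc 2: bank0 row3 -> HIT
Acc 3: bank0 row0 -> MISS (open row0); precharges=1
Acc 4: bank0 row3 -> MISS (open row3); precharges=2
Acc 5: bank1 row4 -> MISS (open row4); precharges=2
Acc 6: bank0 row1 -> MISS (open row1); precharges=3
Acc 7: bank0 row1 -> HIT
Acc 8: bank0 row4 -> MISS (open row4); precharges=4
Acc 9: bank1 row4 -> HIT
Acc 10: bank1 row0 -> MISS (open row0); precharges=5
Acc 11: bank1 row1 -> MISS (open row1); precharges=6
Acc 12: bank0 row0 -> MISS (open row0); precharges=7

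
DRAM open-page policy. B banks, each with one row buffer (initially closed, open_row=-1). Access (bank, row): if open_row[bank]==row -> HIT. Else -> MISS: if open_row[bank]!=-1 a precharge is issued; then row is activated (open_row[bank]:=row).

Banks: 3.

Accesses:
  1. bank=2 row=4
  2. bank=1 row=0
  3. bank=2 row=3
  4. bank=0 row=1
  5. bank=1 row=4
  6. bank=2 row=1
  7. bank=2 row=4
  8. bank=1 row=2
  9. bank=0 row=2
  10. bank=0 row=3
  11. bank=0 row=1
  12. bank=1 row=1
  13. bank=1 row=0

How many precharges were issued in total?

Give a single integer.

Acc 1: bank2 row4 -> MISS (open row4); precharges=0
Acc 2: bank1 row0 -> MISS (open row0); precharges=0
Acc 3: bank2 row3 -> MISS (open row3); precharges=1
Acc 4: bank0 row1 -> MISS (open row1); precharges=1
Acc 5: bank1 row4 -> MISS (open row4); precharges=2
Acc 6: bank2 row1 -> MISS (open row1); precharges=3
Acc 7: bank2 row4 -> MISS (open row4); precharges=4
Acc 8: bank1 row2 -> MISS (open row2); precharges=5
Acc 9: bank0 row2 -> MISS (open row2); precharges=6
Acc 10: bank0 row3 -> MISS (open row3); precharges=7
Acc 11: bank0 row1 -> MISS (open row1); precharges=8
Acc 12: bank1 row1 -> MISS (open row1); precharges=9
Acc 13: bank1 row0 -> MISS (open row0); precharges=10

Answer: 10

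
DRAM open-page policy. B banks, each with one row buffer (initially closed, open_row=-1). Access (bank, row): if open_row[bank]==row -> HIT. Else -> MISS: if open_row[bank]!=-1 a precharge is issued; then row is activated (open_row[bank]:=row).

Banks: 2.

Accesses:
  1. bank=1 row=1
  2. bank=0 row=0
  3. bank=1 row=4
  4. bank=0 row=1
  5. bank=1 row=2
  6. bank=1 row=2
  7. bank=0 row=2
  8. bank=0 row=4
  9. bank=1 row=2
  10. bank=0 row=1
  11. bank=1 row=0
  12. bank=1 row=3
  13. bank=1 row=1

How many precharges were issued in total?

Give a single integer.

Acc 1: bank1 row1 -> MISS (open row1); precharges=0
Acc 2: bank0 row0 -> MISS (open row0); precharges=0
Acc 3: bank1 row4 -> MISS (open row4); precharges=1
Acc 4: bank0 row1 -> MISS (open row1); precharges=2
Acc 5: bank1 row2 -> MISS (open row2); precharges=3
Acc 6: bank1 row2 -> HIT
Acc 7: bank0 row2 -> MISS (open row2); precharges=4
Acc 8: bank0 row4 -> MISS (open row4); precharges=5
Acc 9: bank1 row2 -> HIT
Acc 10: bank0 row1 -> MISS (open row1); precharges=6
Acc 11: bank1 row0 -> MISS (open row0); precharges=7
Acc 12: bank1 row3 -> MISS (open row3); precharges=8
Acc 13: bank1 row1 -> MISS (open row1); precharges=9

Answer: 9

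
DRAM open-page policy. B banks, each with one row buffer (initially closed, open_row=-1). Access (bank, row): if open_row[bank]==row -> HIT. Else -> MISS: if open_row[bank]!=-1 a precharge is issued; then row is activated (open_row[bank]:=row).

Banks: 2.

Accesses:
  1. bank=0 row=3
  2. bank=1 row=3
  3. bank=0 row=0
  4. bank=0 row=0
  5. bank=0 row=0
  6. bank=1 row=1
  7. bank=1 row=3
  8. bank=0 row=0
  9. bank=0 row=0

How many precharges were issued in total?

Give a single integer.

Answer: 3

Derivation:
Acc 1: bank0 row3 -> MISS (open row3); precharges=0
Acc 2: bank1 row3 -> MISS (open row3); precharges=0
Acc 3: bank0 row0 -> MISS (open row0); precharges=1
Acc 4: bank0 row0 -> HIT
Acc 5: bank0 row0 -> HIT
Acc 6: bank1 row1 -> MISS (open row1); precharges=2
Acc 7: bank1 row3 -> MISS (open row3); precharges=3
Acc 8: bank0 row0 -> HIT
Acc 9: bank0 row0 -> HIT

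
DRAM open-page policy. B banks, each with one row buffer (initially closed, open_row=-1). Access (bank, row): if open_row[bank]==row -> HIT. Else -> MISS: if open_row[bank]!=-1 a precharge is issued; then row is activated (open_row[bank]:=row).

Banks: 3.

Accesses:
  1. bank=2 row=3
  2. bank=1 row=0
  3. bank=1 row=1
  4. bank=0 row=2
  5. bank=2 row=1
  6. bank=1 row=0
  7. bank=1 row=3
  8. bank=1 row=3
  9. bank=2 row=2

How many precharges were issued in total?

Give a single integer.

Acc 1: bank2 row3 -> MISS (open row3); precharges=0
Acc 2: bank1 row0 -> MISS (open row0); precharges=0
Acc 3: bank1 row1 -> MISS (open row1); precharges=1
Acc 4: bank0 row2 -> MISS (open row2); precharges=1
Acc 5: bank2 row1 -> MISS (open row1); precharges=2
Acc 6: bank1 row0 -> MISS (open row0); precharges=3
Acc 7: bank1 row3 -> MISS (open row3); precharges=4
Acc 8: bank1 row3 -> HIT
Acc 9: bank2 row2 -> MISS (open row2); precharges=5

Answer: 5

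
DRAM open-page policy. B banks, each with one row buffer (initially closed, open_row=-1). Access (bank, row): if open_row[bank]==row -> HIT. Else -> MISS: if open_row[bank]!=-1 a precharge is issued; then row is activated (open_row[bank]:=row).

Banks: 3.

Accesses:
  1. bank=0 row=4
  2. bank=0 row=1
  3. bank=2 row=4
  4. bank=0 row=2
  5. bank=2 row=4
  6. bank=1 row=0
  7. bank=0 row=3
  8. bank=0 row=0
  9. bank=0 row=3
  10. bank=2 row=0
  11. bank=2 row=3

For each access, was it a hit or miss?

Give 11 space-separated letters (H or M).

Acc 1: bank0 row4 -> MISS (open row4); precharges=0
Acc 2: bank0 row1 -> MISS (open row1); precharges=1
Acc 3: bank2 row4 -> MISS (open row4); precharges=1
Acc 4: bank0 row2 -> MISS (open row2); precharges=2
Acc 5: bank2 row4 -> HIT
Acc 6: bank1 row0 -> MISS (open row0); precharges=2
Acc 7: bank0 row3 -> MISS (open row3); precharges=3
Acc 8: bank0 row0 -> MISS (open row0); precharges=4
Acc 9: bank0 row3 -> MISS (open row3); precharges=5
Acc 10: bank2 row0 -> MISS (open row0); precharges=6
Acc 11: bank2 row3 -> MISS (open row3); precharges=7

Answer: M M M M H M M M M M M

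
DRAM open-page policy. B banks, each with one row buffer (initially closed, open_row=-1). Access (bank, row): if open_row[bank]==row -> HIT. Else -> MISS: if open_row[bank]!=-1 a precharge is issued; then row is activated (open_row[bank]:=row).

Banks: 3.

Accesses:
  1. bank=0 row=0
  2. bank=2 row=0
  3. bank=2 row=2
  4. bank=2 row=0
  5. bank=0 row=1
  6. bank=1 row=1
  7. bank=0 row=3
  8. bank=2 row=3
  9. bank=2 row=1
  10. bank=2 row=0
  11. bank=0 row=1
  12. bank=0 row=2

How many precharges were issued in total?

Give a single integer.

Answer: 9

Derivation:
Acc 1: bank0 row0 -> MISS (open row0); precharges=0
Acc 2: bank2 row0 -> MISS (open row0); precharges=0
Acc 3: bank2 row2 -> MISS (open row2); precharges=1
Acc 4: bank2 row0 -> MISS (open row0); precharges=2
Acc 5: bank0 row1 -> MISS (open row1); precharges=3
Acc 6: bank1 row1 -> MISS (open row1); precharges=3
Acc 7: bank0 row3 -> MISS (open row3); precharges=4
Acc 8: bank2 row3 -> MISS (open row3); precharges=5
Acc 9: bank2 row1 -> MISS (open row1); precharges=6
Acc 10: bank2 row0 -> MISS (open row0); precharges=7
Acc 11: bank0 row1 -> MISS (open row1); precharges=8
Acc 12: bank0 row2 -> MISS (open row2); precharges=9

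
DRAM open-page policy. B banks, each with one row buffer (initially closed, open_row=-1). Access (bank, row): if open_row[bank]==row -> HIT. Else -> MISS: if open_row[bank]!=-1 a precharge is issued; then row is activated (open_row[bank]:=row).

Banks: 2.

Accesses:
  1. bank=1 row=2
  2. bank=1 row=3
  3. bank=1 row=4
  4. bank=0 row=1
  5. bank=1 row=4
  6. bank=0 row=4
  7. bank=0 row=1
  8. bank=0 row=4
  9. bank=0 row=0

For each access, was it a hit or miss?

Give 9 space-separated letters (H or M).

Answer: M M M M H M M M M

Derivation:
Acc 1: bank1 row2 -> MISS (open row2); precharges=0
Acc 2: bank1 row3 -> MISS (open row3); precharges=1
Acc 3: bank1 row4 -> MISS (open row4); precharges=2
Acc 4: bank0 row1 -> MISS (open row1); precharges=2
Acc 5: bank1 row4 -> HIT
Acc 6: bank0 row4 -> MISS (open row4); precharges=3
Acc 7: bank0 row1 -> MISS (open row1); precharges=4
Acc 8: bank0 row4 -> MISS (open row4); precharges=5
Acc 9: bank0 row0 -> MISS (open row0); precharges=6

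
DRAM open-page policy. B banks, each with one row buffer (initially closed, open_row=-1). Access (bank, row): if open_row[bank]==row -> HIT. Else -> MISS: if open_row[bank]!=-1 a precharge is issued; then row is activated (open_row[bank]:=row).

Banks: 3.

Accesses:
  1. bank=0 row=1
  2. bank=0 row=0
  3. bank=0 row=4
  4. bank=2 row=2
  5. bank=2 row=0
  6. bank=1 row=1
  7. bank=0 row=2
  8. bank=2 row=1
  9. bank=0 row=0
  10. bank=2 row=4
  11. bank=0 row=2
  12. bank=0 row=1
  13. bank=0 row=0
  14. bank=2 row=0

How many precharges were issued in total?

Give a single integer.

Acc 1: bank0 row1 -> MISS (open row1); precharges=0
Acc 2: bank0 row0 -> MISS (open row0); precharges=1
Acc 3: bank0 row4 -> MISS (open row4); precharges=2
Acc 4: bank2 row2 -> MISS (open row2); precharges=2
Acc 5: bank2 row0 -> MISS (open row0); precharges=3
Acc 6: bank1 row1 -> MISS (open row1); precharges=3
Acc 7: bank0 row2 -> MISS (open row2); precharges=4
Acc 8: bank2 row1 -> MISS (open row1); precharges=5
Acc 9: bank0 row0 -> MISS (open row0); precharges=6
Acc 10: bank2 row4 -> MISS (open row4); precharges=7
Acc 11: bank0 row2 -> MISS (open row2); precharges=8
Acc 12: bank0 row1 -> MISS (open row1); precharges=9
Acc 13: bank0 row0 -> MISS (open row0); precharges=10
Acc 14: bank2 row0 -> MISS (open row0); precharges=11

Answer: 11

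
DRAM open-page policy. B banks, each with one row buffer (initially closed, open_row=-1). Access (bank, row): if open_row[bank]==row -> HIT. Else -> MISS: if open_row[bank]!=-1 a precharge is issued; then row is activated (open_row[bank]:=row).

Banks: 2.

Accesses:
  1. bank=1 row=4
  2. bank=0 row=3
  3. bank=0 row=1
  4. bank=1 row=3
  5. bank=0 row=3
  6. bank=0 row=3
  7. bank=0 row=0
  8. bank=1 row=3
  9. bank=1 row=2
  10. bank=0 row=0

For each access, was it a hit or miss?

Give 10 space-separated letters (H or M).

Answer: M M M M M H M H M H

Derivation:
Acc 1: bank1 row4 -> MISS (open row4); precharges=0
Acc 2: bank0 row3 -> MISS (open row3); precharges=0
Acc 3: bank0 row1 -> MISS (open row1); precharges=1
Acc 4: bank1 row3 -> MISS (open row3); precharges=2
Acc 5: bank0 row3 -> MISS (open row3); precharges=3
Acc 6: bank0 row3 -> HIT
Acc 7: bank0 row0 -> MISS (open row0); precharges=4
Acc 8: bank1 row3 -> HIT
Acc 9: bank1 row2 -> MISS (open row2); precharges=5
Acc 10: bank0 row0 -> HIT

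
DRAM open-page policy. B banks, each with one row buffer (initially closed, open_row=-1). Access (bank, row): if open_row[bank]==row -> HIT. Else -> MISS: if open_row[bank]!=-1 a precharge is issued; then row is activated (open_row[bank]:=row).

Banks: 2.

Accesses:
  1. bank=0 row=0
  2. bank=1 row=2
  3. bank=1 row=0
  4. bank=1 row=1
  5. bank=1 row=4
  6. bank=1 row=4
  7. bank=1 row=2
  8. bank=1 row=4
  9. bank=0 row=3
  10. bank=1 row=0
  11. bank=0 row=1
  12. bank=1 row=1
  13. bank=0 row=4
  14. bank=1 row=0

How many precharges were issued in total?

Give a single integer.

Acc 1: bank0 row0 -> MISS (open row0); precharges=0
Acc 2: bank1 row2 -> MISS (open row2); precharges=0
Acc 3: bank1 row0 -> MISS (open row0); precharges=1
Acc 4: bank1 row1 -> MISS (open row1); precharges=2
Acc 5: bank1 row4 -> MISS (open row4); precharges=3
Acc 6: bank1 row4 -> HIT
Acc 7: bank1 row2 -> MISS (open row2); precharges=4
Acc 8: bank1 row4 -> MISS (open row4); precharges=5
Acc 9: bank0 row3 -> MISS (open row3); precharges=6
Acc 10: bank1 row0 -> MISS (open row0); precharges=7
Acc 11: bank0 row1 -> MISS (open row1); precharges=8
Acc 12: bank1 row1 -> MISS (open row1); precharges=9
Acc 13: bank0 row4 -> MISS (open row4); precharges=10
Acc 14: bank1 row0 -> MISS (open row0); precharges=11

Answer: 11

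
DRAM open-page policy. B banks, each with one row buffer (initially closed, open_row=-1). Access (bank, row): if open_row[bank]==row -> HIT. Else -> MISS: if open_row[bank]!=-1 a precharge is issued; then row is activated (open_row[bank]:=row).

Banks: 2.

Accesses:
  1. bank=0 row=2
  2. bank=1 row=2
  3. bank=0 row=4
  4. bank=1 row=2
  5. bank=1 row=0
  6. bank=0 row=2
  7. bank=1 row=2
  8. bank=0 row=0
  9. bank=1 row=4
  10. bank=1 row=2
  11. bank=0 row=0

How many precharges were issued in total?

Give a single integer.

Answer: 7

Derivation:
Acc 1: bank0 row2 -> MISS (open row2); precharges=0
Acc 2: bank1 row2 -> MISS (open row2); precharges=0
Acc 3: bank0 row4 -> MISS (open row4); precharges=1
Acc 4: bank1 row2 -> HIT
Acc 5: bank1 row0 -> MISS (open row0); precharges=2
Acc 6: bank0 row2 -> MISS (open row2); precharges=3
Acc 7: bank1 row2 -> MISS (open row2); precharges=4
Acc 8: bank0 row0 -> MISS (open row0); precharges=5
Acc 9: bank1 row4 -> MISS (open row4); precharges=6
Acc 10: bank1 row2 -> MISS (open row2); precharges=7
Acc 11: bank0 row0 -> HIT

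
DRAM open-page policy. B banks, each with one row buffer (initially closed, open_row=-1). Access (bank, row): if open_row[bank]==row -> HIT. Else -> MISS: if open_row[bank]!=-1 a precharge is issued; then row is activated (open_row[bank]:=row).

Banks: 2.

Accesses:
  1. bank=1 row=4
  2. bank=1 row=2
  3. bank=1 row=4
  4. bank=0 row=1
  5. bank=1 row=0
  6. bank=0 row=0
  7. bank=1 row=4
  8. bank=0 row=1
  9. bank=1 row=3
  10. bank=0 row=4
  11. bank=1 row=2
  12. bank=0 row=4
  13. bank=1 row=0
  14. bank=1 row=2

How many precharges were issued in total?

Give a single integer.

Acc 1: bank1 row4 -> MISS (open row4); precharges=0
Acc 2: bank1 row2 -> MISS (open row2); precharges=1
Acc 3: bank1 row4 -> MISS (open row4); precharges=2
Acc 4: bank0 row1 -> MISS (open row1); precharges=2
Acc 5: bank1 row0 -> MISS (open row0); precharges=3
Acc 6: bank0 row0 -> MISS (open row0); precharges=4
Acc 7: bank1 row4 -> MISS (open row4); precharges=5
Acc 8: bank0 row1 -> MISS (open row1); precharges=6
Acc 9: bank1 row3 -> MISS (open row3); precharges=7
Acc 10: bank0 row4 -> MISS (open row4); precharges=8
Acc 11: bank1 row2 -> MISS (open row2); precharges=9
Acc 12: bank0 row4 -> HIT
Acc 13: bank1 row0 -> MISS (open row0); precharges=10
Acc 14: bank1 row2 -> MISS (open row2); precharges=11

Answer: 11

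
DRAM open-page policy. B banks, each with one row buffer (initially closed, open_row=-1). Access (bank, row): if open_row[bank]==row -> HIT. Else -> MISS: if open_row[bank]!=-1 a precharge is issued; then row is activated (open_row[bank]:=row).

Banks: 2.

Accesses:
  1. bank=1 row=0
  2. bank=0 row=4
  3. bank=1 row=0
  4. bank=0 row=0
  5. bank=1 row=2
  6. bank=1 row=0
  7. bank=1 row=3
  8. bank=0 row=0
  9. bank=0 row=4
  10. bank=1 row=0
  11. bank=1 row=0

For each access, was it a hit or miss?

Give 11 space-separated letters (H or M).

Acc 1: bank1 row0 -> MISS (open row0); precharges=0
Acc 2: bank0 row4 -> MISS (open row4); precharges=0
Acc 3: bank1 row0 -> HIT
Acc 4: bank0 row0 -> MISS (open row0); precharges=1
Acc 5: bank1 row2 -> MISS (open row2); precharges=2
Acc 6: bank1 row0 -> MISS (open row0); precharges=3
Acc 7: bank1 row3 -> MISS (open row3); precharges=4
Acc 8: bank0 row0 -> HIT
Acc 9: bank0 row4 -> MISS (open row4); precharges=5
Acc 10: bank1 row0 -> MISS (open row0); precharges=6
Acc 11: bank1 row0 -> HIT

Answer: M M H M M M M H M M H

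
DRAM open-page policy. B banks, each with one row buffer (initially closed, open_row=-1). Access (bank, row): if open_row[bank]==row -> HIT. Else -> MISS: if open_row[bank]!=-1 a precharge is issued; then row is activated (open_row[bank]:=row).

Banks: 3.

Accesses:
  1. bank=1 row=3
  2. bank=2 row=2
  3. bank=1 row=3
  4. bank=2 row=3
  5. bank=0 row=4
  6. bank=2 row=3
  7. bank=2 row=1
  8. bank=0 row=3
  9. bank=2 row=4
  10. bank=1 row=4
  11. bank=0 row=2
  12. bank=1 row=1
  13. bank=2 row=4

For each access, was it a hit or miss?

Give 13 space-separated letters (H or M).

Answer: M M H M M H M M M M M M H

Derivation:
Acc 1: bank1 row3 -> MISS (open row3); precharges=0
Acc 2: bank2 row2 -> MISS (open row2); precharges=0
Acc 3: bank1 row3 -> HIT
Acc 4: bank2 row3 -> MISS (open row3); precharges=1
Acc 5: bank0 row4 -> MISS (open row4); precharges=1
Acc 6: bank2 row3 -> HIT
Acc 7: bank2 row1 -> MISS (open row1); precharges=2
Acc 8: bank0 row3 -> MISS (open row3); precharges=3
Acc 9: bank2 row4 -> MISS (open row4); precharges=4
Acc 10: bank1 row4 -> MISS (open row4); precharges=5
Acc 11: bank0 row2 -> MISS (open row2); precharges=6
Acc 12: bank1 row1 -> MISS (open row1); precharges=7
Acc 13: bank2 row4 -> HIT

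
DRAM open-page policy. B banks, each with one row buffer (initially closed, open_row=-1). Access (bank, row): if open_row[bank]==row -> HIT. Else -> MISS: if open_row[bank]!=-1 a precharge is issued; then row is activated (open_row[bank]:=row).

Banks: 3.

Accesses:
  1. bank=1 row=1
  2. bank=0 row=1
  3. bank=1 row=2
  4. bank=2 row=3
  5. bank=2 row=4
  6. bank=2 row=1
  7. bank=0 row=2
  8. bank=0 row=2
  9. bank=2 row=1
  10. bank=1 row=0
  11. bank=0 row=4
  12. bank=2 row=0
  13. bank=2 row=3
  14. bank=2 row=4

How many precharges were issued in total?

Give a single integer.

Acc 1: bank1 row1 -> MISS (open row1); precharges=0
Acc 2: bank0 row1 -> MISS (open row1); precharges=0
Acc 3: bank1 row2 -> MISS (open row2); precharges=1
Acc 4: bank2 row3 -> MISS (open row3); precharges=1
Acc 5: bank2 row4 -> MISS (open row4); precharges=2
Acc 6: bank2 row1 -> MISS (open row1); precharges=3
Acc 7: bank0 row2 -> MISS (open row2); precharges=4
Acc 8: bank0 row2 -> HIT
Acc 9: bank2 row1 -> HIT
Acc 10: bank1 row0 -> MISS (open row0); precharges=5
Acc 11: bank0 row4 -> MISS (open row4); precharges=6
Acc 12: bank2 row0 -> MISS (open row0); precharges=7
Acc 13: bank2 row3 -> MISS (open row3); precharges=8
Acc 14: bank2 row4 -> MISS (open row4); precharges=9

Answer: 9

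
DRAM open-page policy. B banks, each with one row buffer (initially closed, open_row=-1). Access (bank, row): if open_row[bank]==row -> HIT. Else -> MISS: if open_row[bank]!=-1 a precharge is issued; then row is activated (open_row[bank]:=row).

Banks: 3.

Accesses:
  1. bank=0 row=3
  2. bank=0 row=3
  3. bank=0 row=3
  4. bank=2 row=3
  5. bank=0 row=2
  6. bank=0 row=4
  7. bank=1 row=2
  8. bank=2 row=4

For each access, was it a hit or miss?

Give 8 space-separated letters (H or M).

Answer: M H H M M M M M

Derivation:
Acc 1: bank0 row3 -> MISS (open row3); precharges=0
Acc 2: bank0 row3 -> HIT
Acc 3: bank0 row3 -> HIT
Acc 4: bank2 row3 -> MISS (open row3); precharges=0
Acc 5: bank0 row2 -> MISS (open row2); precharges=1
Acc 6: bank0 row4 -> MISS (open row4); precharges=2
Acc 7: bank1 row2 -> MISS (open row2); precharges=2
Acc 8: bank2 row4 -> MISS (open row4); precharges=3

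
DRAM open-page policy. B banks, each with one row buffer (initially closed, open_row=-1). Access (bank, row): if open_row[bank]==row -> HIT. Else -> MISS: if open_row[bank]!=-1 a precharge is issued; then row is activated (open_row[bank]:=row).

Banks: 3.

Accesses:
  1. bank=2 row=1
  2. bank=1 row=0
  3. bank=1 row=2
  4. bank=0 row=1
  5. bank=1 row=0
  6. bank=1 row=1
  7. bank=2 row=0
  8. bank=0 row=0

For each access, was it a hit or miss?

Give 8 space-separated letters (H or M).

Acc 1: bank2 row1 -> MISS (open row1); precharges=0
Acc 2: bank1 row0 -> MISS (open row0); precharges=0
Acc 3: bank1 row2 -> MISS (open row2); precharges=1
Acc 4: bank0 row1 -> MISS (open row1); precharges=1
Acc 5: bank1 row0 -> MISS (open row0); precharges=2
Acc 6: bank1 row1 -> MISS (open row1); precharges=3
Acc 7: bank2 row0 -> MISS (open row0); precharges=4
Acc 8: bank0 row0 -> MISS (open row0); precharges=5

Answer: M M M M M M M M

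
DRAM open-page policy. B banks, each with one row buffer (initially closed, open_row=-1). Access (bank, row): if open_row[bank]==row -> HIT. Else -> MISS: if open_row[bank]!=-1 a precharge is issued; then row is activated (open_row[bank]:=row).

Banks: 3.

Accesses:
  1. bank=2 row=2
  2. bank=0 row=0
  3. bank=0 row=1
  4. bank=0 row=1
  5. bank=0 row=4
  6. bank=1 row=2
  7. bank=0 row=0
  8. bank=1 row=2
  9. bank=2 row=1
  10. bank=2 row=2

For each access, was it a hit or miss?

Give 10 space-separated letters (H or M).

Acc 1: bank2 row2 -> MISS (open row2); precharges=0
Acc 2: bank0 row0 -> MISS (open row0); precharges=0
Acc 3: bank0 row1 -> MISS (open row1); precharges=1
Acc 4: bank0 row1 -> HIT
Acc 5: bank0 row4 -> MISS (open row4); precharges=2
Acc 6: bank1 row2 -> MISS (open row2); precharges=2
Acc 7: bank0 row0 -> MISS (open row0); precharges=3
Acc 8: bank1 row2 -> HIT
Acc 9: bank2 row1 -> MISS (open row1); precharges=4
Acc 10: bank2 row2 -> MISS (open row2); precharges=5

Answer: M M M H M M M H M M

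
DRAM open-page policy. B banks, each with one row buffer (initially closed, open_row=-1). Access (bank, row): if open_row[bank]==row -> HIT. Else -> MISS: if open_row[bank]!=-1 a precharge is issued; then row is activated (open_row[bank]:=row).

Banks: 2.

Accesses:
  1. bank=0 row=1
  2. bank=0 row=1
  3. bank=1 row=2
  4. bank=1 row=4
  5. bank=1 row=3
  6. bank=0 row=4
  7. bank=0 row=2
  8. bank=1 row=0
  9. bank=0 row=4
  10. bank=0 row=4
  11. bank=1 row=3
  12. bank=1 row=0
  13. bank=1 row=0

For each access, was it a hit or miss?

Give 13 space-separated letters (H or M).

Answer: M H M M M M M M M H M M H

Derivation:
Acc 1: bank0 row1 -> MISS (open row1); precharges=0
Acc 2: bank0 row1 -> HIT
Acc 3: bank1 row2 -> MISS (open row2); precharges=0
Acc 4: bank1 row4 -> MISS (open row4); precharges=1
Acc 5: bank1 row3 -> MISS (open row3); precharges=2
Acc 6: bank0 row4 -> MISS (open row4); precharges=3
Acc 7: bank0 row2 -> MISS (open row2); precharges=4
Acc 8: bank1 row0 -> MISS (open row0); precharges=5
Acc 9: bank0 row4 -> MISS (open row4); precharges=6
Acc 10: bank0 row4 -> HIT
Acc 11: bank1 row3 -> MISS (open row3); precharges=7
Acc 12: bank1 row0 -> MISS (open row0); precharges=8
Acc 13: bank1 row0 -> HIT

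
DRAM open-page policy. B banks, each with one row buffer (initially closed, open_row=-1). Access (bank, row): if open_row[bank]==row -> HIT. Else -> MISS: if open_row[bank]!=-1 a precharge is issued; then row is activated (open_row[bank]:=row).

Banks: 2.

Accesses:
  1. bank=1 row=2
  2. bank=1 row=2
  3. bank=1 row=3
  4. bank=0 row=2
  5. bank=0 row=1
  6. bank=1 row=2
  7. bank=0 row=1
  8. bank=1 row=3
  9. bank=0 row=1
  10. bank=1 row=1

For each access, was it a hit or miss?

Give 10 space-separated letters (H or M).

Answer: M H M M M M H M H M

Derivation:
Acc 1: bank1 row2 -> MISS (open row2); precharges=0
Acc 2: bank1 row2 -> HIT
Acc 3: bank1 row3 -> MISS (open row3); precharges=1
Acc 4: bank0 row2 -> MISS (open row2); precharges=1
Acc 5: bank0 row1 -> MISS (open row1); precharges=2
Acc 6: bank1 row2 -> MISS (open row2); precharges=3
Acc 7: bank0 row1 -> HIT
Acc 8: bank1 row3 -> MISS (open row3); precharges=4
Acc 9: bank0 row1 -> HIT
Acc 10: bank1 row1 -> MISS (open row1); precharges=5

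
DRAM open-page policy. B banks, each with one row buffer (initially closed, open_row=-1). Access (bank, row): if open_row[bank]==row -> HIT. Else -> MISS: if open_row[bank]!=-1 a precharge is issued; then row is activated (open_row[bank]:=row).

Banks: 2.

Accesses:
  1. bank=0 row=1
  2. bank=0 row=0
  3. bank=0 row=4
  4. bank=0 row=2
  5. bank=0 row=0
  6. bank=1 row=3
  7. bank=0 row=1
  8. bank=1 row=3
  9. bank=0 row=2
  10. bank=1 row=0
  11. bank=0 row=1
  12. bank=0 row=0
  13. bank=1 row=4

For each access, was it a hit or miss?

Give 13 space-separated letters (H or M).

Answer: M M M M M M M H M M M M M

Derivation:
Acc 1: bank0 row1 -> MISS (open row1); precharges=0
Acc 2: bank0 row0 -> MISS (open row0); precharges=1
Acc 3: bank0 row4 -> MISS (open row4); precharges=2
Acc 4: bank0 row2 -> MISS (open row2); precharges=3
Acc 5: bank0 row0 -> MISS (open row0); precharges=4
Acc 6: bank1 row3 -> MISS (open row3); precharges=4
Acc 7: bank0 row1 -> MISS (open row1); precharges=5
Acc 8: bank1 row3 -> HIT
Acc 9: bank0 row2 -> MISS (open row2); precharges=6
Acc 10: bank1 row0 -> MISS (open row0); precharges=7
Acc 11: bank0 row1 -> MISS (open row1); precharges=8
Acc 12: bank0 row0 -> MISS (open row0); precharges=9
Acc 13: bank1 row4 -> MISS (open row4); precharges=10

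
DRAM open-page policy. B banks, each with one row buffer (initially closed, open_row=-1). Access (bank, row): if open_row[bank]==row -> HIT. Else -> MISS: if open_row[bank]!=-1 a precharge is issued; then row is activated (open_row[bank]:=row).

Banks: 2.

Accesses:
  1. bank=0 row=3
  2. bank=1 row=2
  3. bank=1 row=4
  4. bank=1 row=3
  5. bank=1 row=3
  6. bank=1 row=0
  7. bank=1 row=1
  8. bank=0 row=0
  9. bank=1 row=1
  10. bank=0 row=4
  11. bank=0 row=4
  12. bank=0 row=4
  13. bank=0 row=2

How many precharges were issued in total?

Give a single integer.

Answer: 7

Derivation:
Acc 1: bank0 row3 -> MISS (open row3); precharges=0
Acc 2: bank1 row2 -> MISS (open row2); precharges=0
Acc 3: bank1 row4 -> MISS (open row4); precharges=1
Acc 4: bank1 row3 -> MISS (open row3); precharges=2
Acc 5: bank1 row3 -> HIT
Acc 6: bank1 row0 -> MISS (open row0); precharges=3
Acc 7: bank1 row1 -> MISS (open row1); precharges=4
Acc 8: bank0 row0 -> MISS (open row0); precharges=5
Acc 9: bank1 row1 -> HIT
Acc 10: bank0 row4 -> MISS (open row4); precharges=6
Acc 11: bank0 row4 -> HIT
Acc 12: bank0 row4 -> HIT
Acc 13: bank0 row2 -> MISS (open row2); precharges=7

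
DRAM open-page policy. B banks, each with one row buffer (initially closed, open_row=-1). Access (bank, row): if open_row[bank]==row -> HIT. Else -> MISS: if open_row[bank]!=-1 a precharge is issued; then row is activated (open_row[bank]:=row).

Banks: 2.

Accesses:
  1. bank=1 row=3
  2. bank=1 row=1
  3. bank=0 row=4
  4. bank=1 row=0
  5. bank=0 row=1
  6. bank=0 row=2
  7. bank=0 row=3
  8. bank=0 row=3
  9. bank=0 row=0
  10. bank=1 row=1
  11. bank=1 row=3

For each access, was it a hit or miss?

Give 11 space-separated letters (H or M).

Answer: M M M M M M M H M M M

Derivation:
Acc 1: bank1 row3 -> MISS (open row3); precharges=0
Acc 2: bank1 row1 -> MISS (open row1); precharges=1
Acc 3: bank0 row4 -> MISS (open row4); precharges=1
Acc 4: bank1 row0 -> MISS (open row0); precharges=2
Acc 5: bank0 row1 -> MISS (open row1); precharges=3
Acc 6: bank0 row2 -> MISS (open row2); precharges=4
Acc 7: bank0 row3 -> MISS (open row3); precharges=5
Acc 8: bank0 row3 -> HIT
Acc 9: bank0 row0 -> MISS (open row0); precharges=6
Acc 10: bank1 row1 -> MISS (open row1); precharges=7
Acc 11: bank1 row3 -> MISS (open row3); precharges=8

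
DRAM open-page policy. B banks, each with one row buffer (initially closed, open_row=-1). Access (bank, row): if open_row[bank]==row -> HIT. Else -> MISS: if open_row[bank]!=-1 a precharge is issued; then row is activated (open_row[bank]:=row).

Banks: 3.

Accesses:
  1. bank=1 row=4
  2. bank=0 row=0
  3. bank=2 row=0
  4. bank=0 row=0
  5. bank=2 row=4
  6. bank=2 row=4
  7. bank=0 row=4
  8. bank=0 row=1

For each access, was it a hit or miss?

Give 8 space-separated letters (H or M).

Answer: M M M H M H M M

Derivation:
Acc 1: bank1 row4 -> MISS (open row4); precharges=0
Acc 2: bank0 row0 -> MISS (open row0); precharges=0
Acc 3: bank2 row0 -> MISS (open row0); precharges=0
Acc 4: bank0 row0 -> HIT
Acc 5: bank2 row4 -> MISS (open row4); precharges=1
Acc 6: bank2 row4 -> HIT
Acc 7: bank0 row4 -> MISS (open row4); precharges=2
Acc 8: bank0 row1 -> MISS (open row1); precharges=3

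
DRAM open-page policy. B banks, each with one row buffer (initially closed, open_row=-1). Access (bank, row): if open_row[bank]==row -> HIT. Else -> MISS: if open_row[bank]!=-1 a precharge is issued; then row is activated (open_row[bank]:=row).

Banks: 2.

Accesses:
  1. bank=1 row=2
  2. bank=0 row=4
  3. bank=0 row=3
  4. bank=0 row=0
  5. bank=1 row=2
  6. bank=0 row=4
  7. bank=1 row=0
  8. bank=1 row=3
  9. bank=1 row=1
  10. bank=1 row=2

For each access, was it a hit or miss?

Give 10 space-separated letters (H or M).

Acc 1: bank1 row2 -> MISS (open row2); precharges=0
Acc 2: bank0 row4 -> MISS (open row4); precharges=0
Acc 3: bank0 row3 -> MISS (open row3); precharges=1
Acc 4: bank0 row0 -> MISS (open row0); precharges=2
Acc 5: bank1 row2 -> HIT
Acc 6: bank0 row4 -> MISS (open row4); precharges=3
Acc 7: bank1 row0 -> MISS (open row0); precharges=4
Acc 8: bank1 row3 -> MISS (open row3); precharges=5
Acc 9: bank1 row1 -> MISS (open row1); precharges=6
Acc 10: bank1 row2 -> MISS (open row2); precharges=7

Answer: M M M M H M M M M M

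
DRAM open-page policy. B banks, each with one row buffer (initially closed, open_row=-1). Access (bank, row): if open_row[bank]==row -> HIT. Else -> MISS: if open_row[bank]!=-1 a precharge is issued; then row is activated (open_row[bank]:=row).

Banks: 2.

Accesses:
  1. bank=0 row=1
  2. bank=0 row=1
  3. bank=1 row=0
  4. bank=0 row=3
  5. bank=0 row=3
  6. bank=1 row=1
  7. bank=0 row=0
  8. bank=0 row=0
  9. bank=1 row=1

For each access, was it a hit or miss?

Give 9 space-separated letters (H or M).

Acc 1: bank0 row1 -> MISS (open row1); precharges=0
Acc 2: bank0 row1 -> HIT
Acc 3: bank1 row0 -> MISS (open row0); precharges=0
Acc 4: bank0 row3 -> MISS (open row3); precharges=1
Acc 5: bank0 row3 -> HIT
Acc 6: bank1 row1 -> MISS (open row1); precharges=2
Acc 7: bank0 row0 -> MISS (open row0); precharges=3
Acc 8: bank0 row0 -> HIT
Acc 9: bank1 row1 -> HIT

Answer: M H M M H M M H H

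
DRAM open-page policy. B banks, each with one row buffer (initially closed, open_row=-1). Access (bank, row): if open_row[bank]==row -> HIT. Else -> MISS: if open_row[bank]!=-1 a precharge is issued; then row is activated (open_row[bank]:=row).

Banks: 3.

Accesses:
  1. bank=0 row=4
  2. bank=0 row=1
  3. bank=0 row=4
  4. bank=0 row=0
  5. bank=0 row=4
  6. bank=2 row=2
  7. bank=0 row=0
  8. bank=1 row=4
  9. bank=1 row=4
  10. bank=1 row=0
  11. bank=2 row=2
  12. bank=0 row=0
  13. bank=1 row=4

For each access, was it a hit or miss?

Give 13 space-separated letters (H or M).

Acc 1: bank0 row4 -> MISS (open row4); precharges=0
Acc 2: bank0 row1 -> MISS (open row1); precharges=1
Acc 3: bank0 row4 -> MISS (open row4); precharges=2
Acc 4: bank0 row0 -> MISS (open row0); precharges=3
Acc 5: bank0 row4 -> MISS (open row4); precharges=4
Acc 6: bank2 row2 -> MISS (open row2); precharges=4
Acc 7: bank0 row0 -> MISS (open row0); precharges=5
Acc 8: bank1 row4 -> MISS (open row4); precharges=5
Acc 9: bank1 row4 -> HIT
Acc 10: bank1 row0 -> MISS (open row0); precharges=6
Acc 11: bank2 row2 -> HIT
Acc 12: bank0 row0 -> HIT
Acc 13: bank1 row4 -> MISS (open row4); precharges=7

Answer: M M M M M M M M H M H H M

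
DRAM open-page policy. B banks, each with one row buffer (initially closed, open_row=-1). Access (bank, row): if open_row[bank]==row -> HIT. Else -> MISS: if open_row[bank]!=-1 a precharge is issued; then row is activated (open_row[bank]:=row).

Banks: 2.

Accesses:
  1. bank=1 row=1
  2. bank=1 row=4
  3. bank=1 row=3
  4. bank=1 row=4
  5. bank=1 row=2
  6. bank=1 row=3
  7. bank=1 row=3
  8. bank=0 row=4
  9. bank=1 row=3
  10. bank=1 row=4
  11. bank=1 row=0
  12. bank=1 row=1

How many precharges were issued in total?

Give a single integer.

Answer: 8

Derivation:
Acc 1: bank1 row1 -> MISS (open row1); precharges=0
Acc 2: bank1 row4 -> MISS (open row4); precharges=1
Acc 3: bank1 row3 -> MISS (open row3); precharges=2
Acc 4: bank1 row4 -> MISS (open row4); precharges=3
Acc 5: bank1 row2 -> MISS (open row2); precharges=4
Acc 6: bank1 row3 -> MISS (open row3); precharges=5
Acc 7: bank1 row3 -> HIT
Acc 8: bank0 row4 -> MISS (open row4); precharges=5
Acc 9: bank1 row3 -> HIT
Acc 10: bank1 row4 -> MISS (open row4); precharges=6
Acc 11: bank1 row0 -> MISS (open row0); precharges=7
Acc 12: bank1 row1 -> MISS (open row1); precharges=8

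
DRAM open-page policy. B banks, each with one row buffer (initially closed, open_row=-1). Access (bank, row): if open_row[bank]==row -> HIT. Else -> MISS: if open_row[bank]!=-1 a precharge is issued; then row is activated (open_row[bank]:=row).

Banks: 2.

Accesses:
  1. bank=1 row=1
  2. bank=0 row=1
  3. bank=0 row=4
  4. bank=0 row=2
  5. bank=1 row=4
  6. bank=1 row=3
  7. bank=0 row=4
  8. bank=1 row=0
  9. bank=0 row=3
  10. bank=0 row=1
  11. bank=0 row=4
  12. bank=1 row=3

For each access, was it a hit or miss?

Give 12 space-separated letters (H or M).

Answer: M M M M M M M M M M M M

Derivation:
Acc 1: bank1 row1 -> MISS (open row1); precharges=0
Acc 2: bank0 row1 -> MISS (open row1); precharges=0
Acc 3: bank0 row4 -> MISS (open row4); precharges=1
Acc 4: bank0 row2 -> MISS (open row2); precharges=2
Acc 5: bank1 row4 -> MISS (open row4); precharges=3
Acc 6: bank1 row3 -> MISS (open row3); precharges=4
Acc 7: bank0 row4 -> MISS (open row4); precharges=5
Acc 8: bank1 row0 -> MISS (open row0); precharges=6
Acc 9: bank0 row3 -> MISS (open row3); precharges=7
Acc 10: bank0 row1 -> MISS (open row1); precharges=8
Acc 11: bank0 row4 -> MISS (open row4); precharges=9
Acc 12: bank1 row3 -> MISS (open row3); precharges=10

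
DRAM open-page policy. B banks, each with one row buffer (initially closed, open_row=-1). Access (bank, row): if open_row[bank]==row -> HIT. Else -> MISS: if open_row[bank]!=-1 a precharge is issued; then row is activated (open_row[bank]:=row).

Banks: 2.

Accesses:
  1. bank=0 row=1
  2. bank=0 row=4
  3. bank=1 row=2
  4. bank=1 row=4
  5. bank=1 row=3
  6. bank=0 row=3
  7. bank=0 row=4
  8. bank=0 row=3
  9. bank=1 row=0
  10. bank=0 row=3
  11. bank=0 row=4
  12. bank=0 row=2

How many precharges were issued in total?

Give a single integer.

Answer: 9

Derivation:
Acc 1: bank0 row1 -> MISS (open row1); precharges=0
Acc 2: bank0 row4 -> MISS (open row4); precharges=1
Acc 3: bank1 row2 -> MISS (open row2); precharges=1
Acc 4: bank1 row4 -> MISS (open row4); precharges=2
Acc 5: bank1 row3 -> MISS (open row3); precharges=3
Acc 6: bank0 row3 -> MISS (open row3); precharges=4
Acc 7: bank0 row4 -> MISS (open row4); precharges=5
Acc 8: bank0 row3 -> MISS (open row3); precharges=6
Acc 9: bank1 row0 -> MISS (open row0); precharges=7
Acc 10: bank0 row3 -> HIT
Acc 11: bank0 row4 -> MISS (open row4); precharges=8
Acc 12: bank0 row2 -> MISS (open row2); precharges=9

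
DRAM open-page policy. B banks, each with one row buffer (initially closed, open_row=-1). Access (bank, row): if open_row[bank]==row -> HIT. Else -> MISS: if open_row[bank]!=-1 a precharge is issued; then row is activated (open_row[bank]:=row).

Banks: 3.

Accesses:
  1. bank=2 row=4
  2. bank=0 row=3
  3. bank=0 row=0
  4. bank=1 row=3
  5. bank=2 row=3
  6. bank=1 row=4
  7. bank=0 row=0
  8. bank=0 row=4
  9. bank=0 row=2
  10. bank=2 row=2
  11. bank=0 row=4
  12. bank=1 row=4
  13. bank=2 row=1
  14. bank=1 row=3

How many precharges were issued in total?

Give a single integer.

Answer: 9

Derivation:
Acc 1: bank2 row4 -> MISS (open row4); precharges=0
Acc 2: bank0 row3 -> MISS (open row3); precharges=0
Acc 3: bank0 row0 -> MISS (open row0); precharges=1
Acc 4: bank1 row3 -> MISS (open row3); precharges=1
Acc 5: bank2 row3 -> MISS (open row3); precharges=2
Acc 6: bank1 row4 -> MISS (open row4); precharges=3
Acc 7: bank0 row0 -> HIT
Acc 8: bank0 row4 -> MISS (open row4); precharges=4
Acc 9: bank0 row2 -> MISS (open row2); precharges=5
Acc 10: bank2 row2 -> MISS (open row2); precharges=6
Acc 11: bank0 row4 -> MISS (open row4); precharges=7
Acc 12: bank1 row4 -> HIT
Acc 13: bank2 row1 -> MISS (open row1); precharges=8
Acc 14: bank1 row3 -> MISS (open row3); precharges=9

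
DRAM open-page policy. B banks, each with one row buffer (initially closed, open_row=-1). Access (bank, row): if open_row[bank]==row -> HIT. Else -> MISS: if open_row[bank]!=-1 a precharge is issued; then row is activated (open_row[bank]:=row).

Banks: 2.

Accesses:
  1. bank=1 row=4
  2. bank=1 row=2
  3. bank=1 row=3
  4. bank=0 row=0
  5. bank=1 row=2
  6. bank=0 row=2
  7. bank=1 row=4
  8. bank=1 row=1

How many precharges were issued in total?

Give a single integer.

Acc 1: bank1 row4 -> MISS (open row4); precharges=0
Acc 2: bank1 row2 -> MISS (open row2); precharges=1
Acc 3: bank1 row3 -> MISS (open row3); precharges=2
Acc 4: bank0 row0 -> MISS (open row0); precharges=2
Acc 5: bank1 row2 -> MISS (open row2); precharges=3
Acc 6: bank0 row2 -> MISS (open row2); precharges=4
Acc 7: bank1 row4 -> MISS (open row4); precharges=5
Acc 8: bank1 row1 -> MISS (open row1); precharges=6

Answer: 6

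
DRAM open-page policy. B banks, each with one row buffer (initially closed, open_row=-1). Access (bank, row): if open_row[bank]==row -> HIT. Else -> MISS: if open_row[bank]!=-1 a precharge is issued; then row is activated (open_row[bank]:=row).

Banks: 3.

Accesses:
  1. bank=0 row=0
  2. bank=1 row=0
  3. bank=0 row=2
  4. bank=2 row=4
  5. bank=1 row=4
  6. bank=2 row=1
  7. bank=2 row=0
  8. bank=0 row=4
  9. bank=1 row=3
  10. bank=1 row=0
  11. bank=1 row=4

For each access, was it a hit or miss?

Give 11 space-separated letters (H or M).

Answer: M M M M M M M M M M M

Derivation:
Acc 1: bank0 row0 -> MISS (open row0); precharges=0
Acc 2: bank1 row0 -> MISS (open row0); precharges=0
Acc 3: bank0 row2 -> MISS (open row2); precharges=1
Acc 4: bank2 row4 -> MISS (open row4); precharges=1
Acc 5: bank1 row4 -> MISS (open row4); precharges=2
Acc 6: bank2 row1 -> MISS (open row1); precharges=3
Acc 7: bank2 row0 -> MISS (open row0); precharges=4
Acc 8: bank0 row4 -> MISS (open row4); precharges=5
Acc 9: bank1 row3 -> MISS (open row3); precharges=6
Acc 10: bank1 row0 -> MISS (open row0); precharges=7
Acc 11: bank1 row4 -> MISS (open row4); precharges=8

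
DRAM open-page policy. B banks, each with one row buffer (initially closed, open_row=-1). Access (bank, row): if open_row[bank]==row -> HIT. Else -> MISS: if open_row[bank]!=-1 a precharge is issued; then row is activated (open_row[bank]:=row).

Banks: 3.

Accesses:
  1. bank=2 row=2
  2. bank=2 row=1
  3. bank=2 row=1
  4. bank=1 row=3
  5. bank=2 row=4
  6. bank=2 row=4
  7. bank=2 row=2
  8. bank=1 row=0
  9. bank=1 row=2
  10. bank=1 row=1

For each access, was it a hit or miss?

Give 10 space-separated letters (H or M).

Answer: M M H M M H M M M M

Derivation:
Acc 1: bank2 row2 -> MISS (open row2); precharges=0
Acc 2: bank2 row1 -> MISS (open row1); precharges=1
Acc 3: bank2 row1 -> HIT
Acc 4: bank1 row3 -> MISS (open row3); precharges=1
Acc 5: bank2 row4 -> MISS (open row4); precharges=2
Acc 6: bank2 row4 -> HIT
Acc 7: bank2 row2 -> MISS (open row2); precharges=3
Acc 8: bank1 row0 -> MISS (open row0); precharges=4
Acc 9: bank1 row2 -> MISS (open row2); precharges=5
Acc 10: bank1 row1 -> MISS (open row1); precharges=6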